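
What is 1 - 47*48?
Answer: -2255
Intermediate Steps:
1 - 47*48 = 1 - 2256 = -2255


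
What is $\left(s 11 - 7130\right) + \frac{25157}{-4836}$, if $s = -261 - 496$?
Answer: $- \frac{74775209}{4836} \approx -15462.0$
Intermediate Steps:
$s = -757$
$\left(s 11 - 7130\right) + \frac{25157}{-4836} = \left(\left(-757\right) 11 - 7130\right) + \frac{25157}{-4836} = \left(-8327 - 7130\right) + 25157 \left(- \frac{1}{4836}\right) = -15457 - \frac{25157}{4836} = - \frac{74775209}{4836}$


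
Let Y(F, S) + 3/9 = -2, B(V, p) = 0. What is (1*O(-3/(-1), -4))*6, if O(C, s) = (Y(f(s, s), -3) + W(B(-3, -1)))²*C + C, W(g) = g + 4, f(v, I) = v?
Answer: 68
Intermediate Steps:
Y(F, S) = -7/3 (Y(F, S) = -⅓ - 2 = -7/3)
W(g) = 4 + g
O(C, s) = 34*C/9 (O(C, s) = (-7/3 + (4 + 0))²*C + C = (-7/3 + 4)²*C + C = (5/3)²*C + C = 25*C/9 + C = 34*C/9)
(1*O(-3/(-1), -4))*6 = (1*(34*(-3/(-1))/9))*6 = (1*(34*(-3*(-1))/9))*6 = (1*((34/9)*3))*6 = (1*(34/3))*6 = (34/3)*6 = 68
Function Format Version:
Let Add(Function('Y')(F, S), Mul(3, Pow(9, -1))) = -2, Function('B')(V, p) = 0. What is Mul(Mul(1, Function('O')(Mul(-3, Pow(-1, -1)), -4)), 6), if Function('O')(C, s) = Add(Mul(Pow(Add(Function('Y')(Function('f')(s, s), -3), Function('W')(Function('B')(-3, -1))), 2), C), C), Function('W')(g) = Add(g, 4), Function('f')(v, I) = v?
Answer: 68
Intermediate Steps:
Function('Y')(F, S) = Rational(-7, 3) (Function('Y')(F, S) = Add(Rational(-1, 3), -2) = Rational(-7, 3))
Function('W')(g) = Add(4, g)
Function('O')(C, s) = Mul(Rational(34, 9), C) (Function('O')(C, s) = Add(Mul(Pow(Add(Rational(-7, 3), Add(4, 0)), 2), C), C) = Add(Mul(Pow(Add(Rational(-7, 3), 4), 2), C), C) = Add(Mul(Pow(Rational(5, 3), 2), C), C) = Add(Mul(Rational(25, 9), C), C) = Mul(Rational(34, 9), C))
Mul(Mul(1, Function('O')(Mul(-3, Pow(-1, -1)), -4)), 6) = Mul(Mul(1, Mul(Rational(34, 9), Mul(-3, Pow(-1, -1)))), 6) = Mul(Mul(1, Mul(Rational(34, 9), Mul(-3, -1))), 6) = Mul(Mul(1, Mul(Rational(34, 9), 3)), 6) = Mul(Mul(1, Rational(34, 3)), 6) = Mul(Rational(34, 3), 6) = 68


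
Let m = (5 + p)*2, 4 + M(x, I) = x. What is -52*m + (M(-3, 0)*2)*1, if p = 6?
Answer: -1158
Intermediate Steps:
M(x, I) = -4 + x
m = 22 (m = (5 + 6)*2 = 11*2 = 22)
-52*m + (M(-3, 0)*2)*1 = -52*22 + ((-4 - 3)*2)*1 = -1144 - 7*2*1 = -1144 - 14*1 = -1144 - 14 = -1158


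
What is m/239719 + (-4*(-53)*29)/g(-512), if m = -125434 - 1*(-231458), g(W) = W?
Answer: -354877031/30684032 ≈ -11.566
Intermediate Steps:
m = 106024 (m = -125434 + 231458 = 106024)
m/239719 + (-4*(-53)*29)/g(-512) = 106024/239719 + (-4*(-53)*29)/(-512) = 106024*(1/239719) + (212*29)*(-1/512) = 106024/239719 + 6148*(-1/512) = 106024/239719 - 1537/128 = -354877031/30684032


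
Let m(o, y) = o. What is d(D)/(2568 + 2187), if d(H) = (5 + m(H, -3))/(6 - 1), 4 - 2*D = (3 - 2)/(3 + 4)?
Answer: 97/332850 ≈ 0.00029142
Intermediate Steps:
D = 27/14 (D = 2 - (3 - 2)/(2*(3 + 4)) = 2 - 1/(2*7) = 2 - ½*⅐ = 2 - 1/14 = 27/14 ≈ 1.9286)
d(H) = 1 + H/5 (d(H) = (5 + H)/(6 - 1) = (5 + H)/5 = (5 + H)*(⅕) = 1 + H/5)
d(D)/(2568 + 2187) = (1 + (⅕)*(27/14))/(2568 + 2187) = (1 + 27/70)/4755 = (1/4755)*(97/70) = 97/332850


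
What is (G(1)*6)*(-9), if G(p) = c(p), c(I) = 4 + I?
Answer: -270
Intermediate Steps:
G(p) = 4 + p
(G(1)*6)*(-9) = ((4 + 1)*6)*(-9) = (5*6)*(-9) = 30*(-9) = -270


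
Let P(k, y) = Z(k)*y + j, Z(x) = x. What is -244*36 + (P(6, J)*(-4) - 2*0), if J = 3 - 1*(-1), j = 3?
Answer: -8892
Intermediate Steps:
J = 4 (J = 3 + 1 = 4)
P(k, y) = 3 + k*y (P(k, y) = k*y + 3 = 3 + k*y)
-244*36 + (P(6, J)*(-4) - 2*0) = -244*36 + ((3 + 6*4)*(-4) - 2*0) = -8784 + ((3 + 24)*(-4) + 0) = -8784 + (27*(-4) + 0) = -8784 + (-108 + 0) = -8784 - 108 = -8892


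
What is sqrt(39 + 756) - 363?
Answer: -363 + sqrt(795) ≈ -334.80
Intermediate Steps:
sqrt(39 + 756) - 363 = sqrt(795) - 363 = -363 + sqrt(795)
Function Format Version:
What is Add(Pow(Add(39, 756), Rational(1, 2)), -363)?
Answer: Add(-363, Pow(795, Rational(1, 2))) ≈ -334.80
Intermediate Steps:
Add(Pow(Add(39, 756), Rational(1, 2)), -363) = Add(Pow(795, Rational(1, 2)), -363) = Add(-363, Pow(795, Rational(1, 2)))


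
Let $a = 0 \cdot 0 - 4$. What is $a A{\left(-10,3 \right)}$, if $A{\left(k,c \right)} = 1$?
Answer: $-4$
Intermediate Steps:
$a = -4$ ($a = 0 - 4 = -4$)
$a A{\left(-10,3 \right)} = \left(-4\right) 1 = -4$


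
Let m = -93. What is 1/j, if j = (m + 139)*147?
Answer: 1/6762 ≈ 0.00014789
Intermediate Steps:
j = 6762 (j = (-93 + 139)*147 = 46*147 = 6762)
1/j = 1/6762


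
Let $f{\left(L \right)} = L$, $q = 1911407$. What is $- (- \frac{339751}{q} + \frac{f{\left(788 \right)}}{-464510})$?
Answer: $\frac{79661962863}{443933832785} \approx 0.17945$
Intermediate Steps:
$- (- \frac{339751}{q} + \frac{f{\left(788 \right)}}{-464510}) = - (- \frac{339751}{1911407} + \frac{788}{-464510}) = - (\left(-339751\right) \frac{1}{1911407} + 788 \left(- \frac{1}{464510}\right)) = - (- \frac{339751}{1911407} - \frac{394}{232255}) = \left(-1\right) \left(- \frac{79661962863}{443933832785}\right) = \frac{79661962863}{443933832785}$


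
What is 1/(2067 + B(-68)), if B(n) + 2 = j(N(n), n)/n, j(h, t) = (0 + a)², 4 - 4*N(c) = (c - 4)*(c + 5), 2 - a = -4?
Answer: 17/35096 ≈ 0.00048439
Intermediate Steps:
a = 6 (a = 2 - 1*(-4) = 2 + 4 = 6)
N(c) = 1 - (-4 + c)*(5 + c)/4 (N(c) = 1 - (c - 4)*(c + 5)/4 = 1 - (-4 + c)*(5 + c)/4)
j(h, t) = 36 (j(h, t) = (0 + 6)² = 6² = 36)
B(n) = -2 + 36/n
1/(2067 + B(-68)) = 1/(2067 + (-2 + 36/(-68))) = 1/(2067 + (-2 + 36*(-1/68))) = 1/(2067 + (-2 - 9/17)) = 1/(2067 - 43/17) = 1/(35096/17) = 17/35096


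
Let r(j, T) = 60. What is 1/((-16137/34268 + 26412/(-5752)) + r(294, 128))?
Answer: 24638692/1353583215 ≈ 0.018203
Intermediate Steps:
1/((-16137/34268 + 26412/(-5752)) + r(294, 128)) = 1/((-16137/34268 + 26412/(-5752)) + 60) = 1/((-16137*1/34268 + 26412*(-1/5752)) + 60) = 1/((-16137/34268 - 6603/1438) + 60) = 1/(-124738305/24638692 + 60) = 1/(1353583215/24638692) = 24638692/1353583215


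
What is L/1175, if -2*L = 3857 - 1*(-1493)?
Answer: -107/47 ≈ -2.2766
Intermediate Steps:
L = -2675 (L = -(3857 - 1*(-1493))/2 = -(3857 + 1493)/2 = -½*5350 = -2675)
L/1175 = -2675/1175 = -2675*1/1175 = -107/47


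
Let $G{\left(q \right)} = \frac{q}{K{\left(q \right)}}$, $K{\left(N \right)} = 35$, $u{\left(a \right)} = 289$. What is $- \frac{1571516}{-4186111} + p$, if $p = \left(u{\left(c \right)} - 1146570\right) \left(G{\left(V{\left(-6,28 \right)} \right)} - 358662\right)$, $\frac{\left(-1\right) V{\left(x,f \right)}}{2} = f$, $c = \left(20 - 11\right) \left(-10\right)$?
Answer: $\frac{8605163799351335318}{20930555} \approx 4.1113 \cdot 10^{11}$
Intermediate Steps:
$c = -90$ ($c = 9 \left(-10\right) = -90$)
$V{\left(x,f \right)} = - 2 f$
$G{\left(q \right)} = \frac{q}{35}$
$p = \frac{2055646350358}{5}$ ($p = \left(289 - 1146570\right) \left(\frac{\left(-2\right) 28}{35} - 358662\right) = - 1146281 \left(\frac{1}{35} \left(-56\right) - 358662\right) = - 1146281 \left(- \frac{8}{5} - 358662\right) = \left(-1146281\right) \left(- \frac{1793318}{5}\right) = \frac{2055646350358}{5} \approx 4.1113 \cdot 10^{11}$)
$- \frac{1571516}{-4186111} + p = - \frac{1571516}{-4186111} + \frac{2055646350358}{5} = \left(-1571516\right) \left(- \frac{1}{4186111}\right) + \frac{2055646350358}{5} = \frac{1571516}{4186111} + \frac{2055646350358}{5} = \frac{8605163799351335318}{20930555}$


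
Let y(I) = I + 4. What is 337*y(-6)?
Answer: -674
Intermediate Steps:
y(I) = 4 + I
337*y(-6) = 337*(4 - 6) = 337*(-2) = -674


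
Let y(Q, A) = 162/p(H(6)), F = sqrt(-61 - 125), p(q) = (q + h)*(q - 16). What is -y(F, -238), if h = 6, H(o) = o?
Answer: 27/20 ≈ 1.3500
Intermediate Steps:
p(q) = (-16 + q)*(6 + q) (p(q) = (q + 6)*(q - 16) = (6 + q)*(-16 + q) = (-16 + q)*(6 + q))
F = I*sqrt(186) (F = sqrt(-186) = I*sqrt(186) ≈ 13.638*I)
y(Q, A) = -27/20 (y(Q, A) = 162/(-96 + 6**2 - 10*6) = 162/(-96 + 36 - 60) = 162/(-120) = 162*(-1/120) = -27/20)
-y(F, -238) = -1*(-27/20) = 27/20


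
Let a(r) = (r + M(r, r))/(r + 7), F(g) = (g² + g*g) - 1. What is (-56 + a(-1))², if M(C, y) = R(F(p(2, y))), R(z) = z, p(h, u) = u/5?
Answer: 1982464/625 ≈ 3171.9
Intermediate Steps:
p(h, u) = u/5 (p(h, u) = u*(⅕) = u/5)
F(g) = -1 + 2*g² (F(g) = (g² + g²) - 1 = 2*g² - 1 = -1 + 2*g²)
M(C, y) = -1 + 2*y²/25 (M(C, y) = -1 + 2*(y/5)² = -1 + 2*(y²/25) = -1 + 2*y²/25)
a(r) = (-1 + r + 2*r²/25)/(7 + r) (a(r) = (r + (-1 + 2*r²/25))/(r + 7) = (-1 + r + 2*r²/25)/(7 + r))
(-56 + a(-1))² = (-56 + (-1 - 1 + (2/25)*(-1)²)/(7 - 1))² = (-56 + (-1 - 1 + (2/25)*1)/6)² = (-56 + (-1 - 1 + 2/25)/6)² = (-56 + (⅙)*(-48/25))² = (-56 - 8/25)² = (-1408/25)² = 1982464/625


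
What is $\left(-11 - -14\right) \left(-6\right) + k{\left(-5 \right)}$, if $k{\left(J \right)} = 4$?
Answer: $-14$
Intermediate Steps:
$\left(-11 - -14\right) \left(-6\right) + k{\left(-5 \right)} = \left(-11 - -14\right) \left(-6\right) + 4 = \left(-11 + 14\right) \left(-6\right) + 4 = 3 \left(-6\right) + 4 = -18 + 4 = -14$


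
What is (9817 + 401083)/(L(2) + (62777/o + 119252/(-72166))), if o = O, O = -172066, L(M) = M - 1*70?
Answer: -2551137357710200/434713498311 ≈ -5868.5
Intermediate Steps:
L(M) = -70 + M (L(M) = M - 70 = -70 + M)
o = -172066
(9817 + 401083)/(L(2) + (62777/o + 119252/(-72166))) = (9817 + 401083)/((-70 + 2) + (62777/(-172066) + 119252/(-72166))) = 410900/(-68 + (62777*(-1/172066) + 119252*(-1/72166))) = 410900/(-68 + (-62777/172066 - 59626/36083)) = 410900/(-68 - 12524789807/6208657478) = 410900/(-434713498311/6208657478) = 410900*(-6208657478/434713498311) = -2551137357710200/434713498311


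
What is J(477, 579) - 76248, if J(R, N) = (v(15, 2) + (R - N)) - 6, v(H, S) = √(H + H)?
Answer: -76356 + √30 ≈ -76351.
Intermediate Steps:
v(H, S) = √2*√H (v(H, S) = √(2*H) = √2*√H)
J(R, N) = -6 + R + √30 - N (J(R, N) = (√2*√15 + (R - N)) - 6 = (√30 + (R - N)) - 6 = (R + √30 - N) - 6 = -6 + R + √30 - N)
J(477, 579) - 76248 = (-6 + 477 + √30 - 1*579) - 76248 = (-6 + 477 + √30 - 579) - 76248 = (-108 + √30) - 76248 = -76356 + √30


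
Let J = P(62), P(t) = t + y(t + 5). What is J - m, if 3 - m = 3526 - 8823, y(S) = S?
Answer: -5171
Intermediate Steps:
P(t) = 5 + 2*t (P(t) = t + (t + 5) = t + (5 + t) = 5 + 2*t)
J = 129 (J = 5 + 2*62 = 5 + 124 = 129)
m = 5300 (m = 3 - (3526 - 8823) = 3 - 1*(-5297) = 3 + 5297 = 5300)
J - m = 129 - 1*5300 = 129 - 5300 = -5171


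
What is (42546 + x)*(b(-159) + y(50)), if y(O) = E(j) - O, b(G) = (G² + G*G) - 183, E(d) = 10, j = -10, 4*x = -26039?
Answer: 7256115155/4 ≈ 1.8140e+9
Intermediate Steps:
x = -26039/4 (x = (¼)*(-26039) = -26039/4 ≈ -6509.8)
b(G) = -183 + 2*G² (b(G) = (G² + G²) - 183 = 2*G² - 183 = -183 + 2*G²)
y(O) = 10 - O
(42546 + x)*(b(-159) + y(50)) = (42546 - 26039/4)*((-183 + 2*(-159)²) + (10 - 1*50)) = 144145*((-183 + 2*25281) + (10 - 50))/4 = 144145*((-183 + 50562) - 40)/4 = 144145*(50379 - 40)/4 = (144145/4)*50339 = 7256115155/4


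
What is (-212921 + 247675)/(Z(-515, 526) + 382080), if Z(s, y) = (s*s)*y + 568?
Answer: 17377/69945499 ≈ 0.00024844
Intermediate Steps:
Z(s, y) = 568 + y*s**2 (Z(s, y) = s**2*y + 568 = y*s**2 + 568 = 568 + y*s**2)
(-212921 + 247675)/(Z(-515, 526) + 382080) = (-212921 + 247675)/((568 + 526*(-515)**2) + 382080) = 34754/((568 + 526*265225) + 382080) = 34754/((568 + 139508350) + 382080) = 34754/(139508918 + 382080) = 34754/139890998 = 34754*(1/139890998) = 17377/69945499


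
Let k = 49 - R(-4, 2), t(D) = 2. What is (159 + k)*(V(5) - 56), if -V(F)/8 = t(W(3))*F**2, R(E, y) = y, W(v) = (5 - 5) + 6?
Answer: -93936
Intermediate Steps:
W(v) = 6 (W(v) = 0 + 6 = 6)
V(F) = -16*F**2
k = 47 (k = 49 - 1*2 = 49 - 2 = 47)
(159 + k)*(V(5) - 56) = (159 + 47)*(-16*5**2 - 56) = 206*(-16*25 - 56) = 206*(-400 - 56) = 206*(-456) = -93936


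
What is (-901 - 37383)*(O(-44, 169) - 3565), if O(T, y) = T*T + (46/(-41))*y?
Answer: 2854569892/41 ≈ 6.9624e+7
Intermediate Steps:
O(T, y) = T² - 46*y/41 (O(T, y) = T² + (46*(-1/41))*y = T² - 46*y/41)
(-901 - 37383)*(O(-44, 169) - 3565) = (-901 - 37383)*(((-44)² - 46/41*169) - 3565) = -38284*((1936 - 7774/41) - 3565) = -38284*(71602/41 - 3565) = -38284*(-74563/41) = 2854569892/41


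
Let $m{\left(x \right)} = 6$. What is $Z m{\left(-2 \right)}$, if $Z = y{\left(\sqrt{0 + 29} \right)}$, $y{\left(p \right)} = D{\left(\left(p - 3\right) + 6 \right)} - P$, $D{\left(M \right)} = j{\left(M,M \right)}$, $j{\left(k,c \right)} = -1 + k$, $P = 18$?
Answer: $-96 + 6 \sqrt{29} \approx -63.689$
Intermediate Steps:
$D{\left(M \right)} = -1 + M$
$y{\left(p \right)} = -16 + p$ ($y{\left(p \right)} = \left(-1 + \left(\left(p - 3\right) + 6\right)\right) - 18 = \left(-1 + \left(\left(-3 + p\right) + 6\right)\right) - 18 = \left(-1 + \left(3 + p\right)\right) - 18 = \left(2 + p\right) - 18 = -16 + p$)
$Z = -16 + \sqrt{29}$ ($Z = -16 + \sqrt{0 + 29} = -16 + \sqrt{29} \approx -10.615$)
$Z m{\left(-2 \right)} = \left(-16 + \sqrt{29}\right) 6 = -96 + 6 \sqrt{29}$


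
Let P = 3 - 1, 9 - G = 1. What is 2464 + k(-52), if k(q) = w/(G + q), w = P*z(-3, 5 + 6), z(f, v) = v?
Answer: 4927/2 ≈ 2463.5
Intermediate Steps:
G = 8 (G = 9 - 1*1 = 9 - 1 = 8)
P = 2
w = 22 (w = 2*(5 + 6) = 2*11 = 22)
k(q) = 22/(8 + q)
2464 + k(-52) = 2464 + 22/(8 - 52) = 2464 + 22/(-44) = 2464 + 22*(-1/44) = 2464 - ½ = 4927/2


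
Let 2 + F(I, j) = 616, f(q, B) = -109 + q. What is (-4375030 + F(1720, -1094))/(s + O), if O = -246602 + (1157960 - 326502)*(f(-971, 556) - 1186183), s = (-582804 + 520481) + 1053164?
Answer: 4374416/987158575215 ≈ 4.4313e-6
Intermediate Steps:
F(I, j) = 614 (F(I, j) = -2 + 616 = 614)
s = 990841 (s = -62323 + 1053164 = 990841)
O = -987159566056 (O = -246602 + (1157960 - 326502)*((-109 - 971) - 1186183) = -246602 + 831458*(-1080 - 1186183) = -246602 + 831458*(-1187263) = -246602 - 987159319454 = -987159566056)
(-4375030 + F(1720, -1094))/(s + O) = (-4375030 + 614)/(990841 - 987159566056) = -4374416/(-987158575215) = -4374416*(-1/987158575215) = 4374416/987158575215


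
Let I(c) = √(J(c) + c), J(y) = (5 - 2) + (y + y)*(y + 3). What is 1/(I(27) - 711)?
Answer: -237/167957 - 5*√66/503871 ≈ -0.0014917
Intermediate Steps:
J(y) = 3 + 2*y*(3 + y) (J(y) = 3 + (2*y)*(3 + y) = 3 + 2*y*(3 + y))
I(c) = √(3 + 2*c² + 7*c) (I(c) = √((3 + 2*c² + 6*c) + c) = √(3 + 2*c² + 7*c))
1/(I(27) - 711) = 1/(√(3 + 2*27² + 7*27) - 711) = 1/(√(3 + 2*729 + 189) - 711) = 1/(√(3 + 1458 + 189) - 711) = 1/(√1650 - 711) = 1/(5*√66 - 711) = 1/(-711 + 5*√66)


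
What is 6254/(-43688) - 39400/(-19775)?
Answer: 31952687/17278604 ≈ 1.8493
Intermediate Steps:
6254/(-43688) - 39400/(-19775) = 6254*(-1/43688) - 39400*(-1/19775) = -3127/21844 + 1576/791 = 31952687/17278604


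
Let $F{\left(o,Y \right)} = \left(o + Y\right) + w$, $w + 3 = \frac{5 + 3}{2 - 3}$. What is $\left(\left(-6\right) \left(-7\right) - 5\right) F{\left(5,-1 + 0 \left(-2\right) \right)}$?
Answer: $-259$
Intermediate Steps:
$w = -11$ ($w = -3 + \frac{5 + 3}{2 - 3} = -3 + \frac{8}{-1} = -3 + 8 \left(-1\right) = -3 - 8 = -11$)
$F{\left(o,Y \right)} = -11 + Y + o$ ($F{\left(o,Y \right)} = \left(o + Y\right) - 11 = \left(Y + o\right) - 11 = -11 + Y + o$)
$\left(\left(-6\right) \left(-7\right) - 5\right) F{\left(5,-1 + 0 \left(-2\right) \right)} = \left(\left(-6\right) \left(-7\right) - 5\right) \left(-11 + \left(-1 + 0 \left(-2\right)\right) + 5\right) = \left(42 - 5\right) \left(-11 + \left(-1 + 0\right) + 5\right) = 37 \left(-11 - 1 + 5\right) = 37 \left(-7\right) = -259$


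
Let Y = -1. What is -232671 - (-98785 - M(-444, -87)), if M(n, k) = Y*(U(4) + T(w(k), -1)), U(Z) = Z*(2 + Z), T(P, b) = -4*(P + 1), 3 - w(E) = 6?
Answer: -133918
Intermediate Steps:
w(E) = -3 (w(E) = 3 - 1*6 = 3 - 6 = -3)
T(P, b) = -4 - 4*P (T(P, b) = -4*(1 + P) = -4 - 4*P)
M(n, k) = -32 (M(n, k) = -(4*(2 + 4) + (-4 - 4*(-3))) = -(4*6 + (-4 + 12)) = -(24 + 8) = -1*32 = -32)
-232671 - (-98785 - M(-444, -87)) = -232671 - (-98785 - 1*(-32)) = -232671 - (-98785 + 32) = -232671 - 1*(-98753) = -232671 + 98753 = -133918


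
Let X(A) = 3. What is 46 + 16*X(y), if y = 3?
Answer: 94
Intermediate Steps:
46 + 16*X(y) = 46 + 16*3 = 46 + 48 = 94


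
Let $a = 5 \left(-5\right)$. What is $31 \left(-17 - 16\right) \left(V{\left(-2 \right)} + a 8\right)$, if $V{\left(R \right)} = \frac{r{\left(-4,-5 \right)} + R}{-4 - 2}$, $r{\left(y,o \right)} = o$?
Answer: $\frac{406813}{2} \approx 2.0341 \cdot 10^{5}$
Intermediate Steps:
$V{\left(R \right)} = \frac{5}{6} - \frac{R}{6}$ ($V{\left(R \right)} = \frac{-5 + R}{-4 - 2} = \frac{-5 + R}{-6} = \left(-5 + R\right) \left(- \frac{1}{6}\right) = \frac{5}{6} - \frac{R}{6}$)
$a = -25$
$31 \left(-17 - 16\right) \left(V{\left(-2 \right)} + a 8\right) = 31 \left(-17 - 16\right) \left(\left(\frac{5}{6} - - \frac{1}{3}\right) - 200\right) = 31 \left(-33\right) \left(\left(\frac{5}{6} + \frac{1}{3}\right) - 200\right) = - 1023 \left(\frac{7}{6} - 200\right) = \left(-1023\right) \left(- \frac{1193}{6}\right) = \frac{406813}{2}$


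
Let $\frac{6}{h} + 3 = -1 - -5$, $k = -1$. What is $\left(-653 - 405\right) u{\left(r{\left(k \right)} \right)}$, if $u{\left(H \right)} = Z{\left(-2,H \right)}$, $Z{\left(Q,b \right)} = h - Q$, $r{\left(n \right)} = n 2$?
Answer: $-8464$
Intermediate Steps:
$r{\left(n \right)} = 2 n$
$h = 6$ ($h = \frac{6}{-3 - -4} = \frac{6}{-3 + \left(-1 + 5\right)} = \frac{6}{-3 + 4} = \frac{6}{1} = 6 \cdot 1 = 6$)
$Z{\left(Q,b \right)} = 6 - Q$
$u{\left(H \right)} = 8$ ($u{\left(H \right)} = 6 - -2 = 6 + 2 = 8$)
$\left(-653 - 405\right) u{\left(r{\left(k \right)} \right)} = \left(-653 - 405\right) 8 = \left(-1058\right) 8 = -8464$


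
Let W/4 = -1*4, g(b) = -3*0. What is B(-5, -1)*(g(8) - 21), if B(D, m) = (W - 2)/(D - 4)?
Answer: -42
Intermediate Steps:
g(b) = 0
W = -16 (W = 4*(-1*4) = 4*(-4) = -16)
B(D, m) = -18/(-4 + D) (B(D, m) = (-16 - 2)/(D - 4) = -18/(-4 + D))
B(-5, -1)*(g(8) - 21) = (-18/(-4 - 5))*(0 - 21) = -18/(-9)*(-21) = -18*(-⅑)*(-21) = 2*(-21) = -42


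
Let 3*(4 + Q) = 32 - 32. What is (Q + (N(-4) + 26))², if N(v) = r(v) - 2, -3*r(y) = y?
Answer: 4096/9 ≈ 455.11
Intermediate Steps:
r(y) = -y/3
N(v) = -2 - v/3 (N(v) = -v/3 - 2 = -2 - v/3)
Q = -4 (Q = -4 + (32 - 32)/3 = -4 + (⅓)*0 = -4 + 0 = -4)
(Q + (N(-4) + 26))² = (-4 + ((-2 - ⅓*(-4)) + 26))² = (-4 + ((-2 + 4/3) + 26))² = (-4 + (-⅔ + 26))² = (-4 + 76/3)² = (64/3)² = 4096/9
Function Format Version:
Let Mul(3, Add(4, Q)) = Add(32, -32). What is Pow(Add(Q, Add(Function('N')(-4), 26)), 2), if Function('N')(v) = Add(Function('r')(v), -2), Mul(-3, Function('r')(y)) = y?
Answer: Rational(4096, 9) ≈ 455.11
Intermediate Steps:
Function('r')(y) = Mul(Rational(-1, 3), y)
Function('N')(v) = Add(-2, Mul(Rational(-1, 3), v)) (Function('N')(v) = Add(Mul(Rational(-1, 3), v), -2) = Add(-2, Mul(Rational(-1, 3), v)))
Q = -4 (Q = Add(-4, Mul(Rational(1, 3), Add(32, -32))) = Add(-4, Mul(Rational(1, 3), 0)) = Add(-4, 0) = -4)
Pow(Add(Q, Add(Function('N')(-4), 26)), 2) = Pow(Add(-4, Add(Add(-2, Mul(Rational(-1, 3), -4)), 26)), 2) = Pow(Add(-4, Add(Add(-2, Rational(4, 3)), 26)), 2) = Pow(Add(-4, Add(Rational(-2, 3), 26)), 2) = Pow(Add(-4, Rational(76, 3)), 2) = Pow(Rational(64, 3), 2) = Rational(4096, 9)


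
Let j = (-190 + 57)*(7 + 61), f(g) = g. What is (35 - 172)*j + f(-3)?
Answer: 1239025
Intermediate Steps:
j = -9044 (j = -133*68 = -9044)
(35 - 172)*j + f(-3) = (35 - 172)*(-9044) - 3 = -137*(-9044) - 3 = 1239028 - 3 = 1239025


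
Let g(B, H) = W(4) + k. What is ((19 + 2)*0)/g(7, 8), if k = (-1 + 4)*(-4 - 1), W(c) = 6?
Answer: 0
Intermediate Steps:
k = -15 (k = 3*(-5) = -15)
g(B, H) = -9 (g(B, H) = 6 - 15 = -9)
((19 + 2)*0)/g(7, 8) = ((19 + 2)*0)/(-9) = (21*0)*(-1/9) = 0*(-1/9) = 0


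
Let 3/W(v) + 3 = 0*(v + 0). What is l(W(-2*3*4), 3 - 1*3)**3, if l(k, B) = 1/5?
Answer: 1/125 ≈ 0.0080000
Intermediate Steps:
W(v) = -1 (W(v) = 3/(-3 + 0*(v + 0)) = 3/(-3 + 0*v) = 3/(-3 + 0) = 3/(-3) = 3*(-1/3) = -1)
l(k, B) = 1/5
l(W(-2*3*4), 3 - 1*3)**3 = (1/5)**3 = 1/125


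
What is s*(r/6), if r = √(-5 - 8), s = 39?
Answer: 13*I*√13/2 ≈ 23.436*I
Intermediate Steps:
r = I*√13 (r = √(-13) = I*√13 ≈ 3.6056*I)
s*(r/6) = 39*((I*√13)/6) = 39*((I*√13)*(⅙)) = 39*(I*√13/6) = 13*I*√13/2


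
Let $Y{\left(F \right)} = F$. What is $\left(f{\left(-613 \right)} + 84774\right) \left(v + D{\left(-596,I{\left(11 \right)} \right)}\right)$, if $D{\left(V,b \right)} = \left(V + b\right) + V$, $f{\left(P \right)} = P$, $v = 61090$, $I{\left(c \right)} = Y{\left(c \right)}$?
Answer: $5042001349$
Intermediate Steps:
$I{\left(c \right)} = c$
$D{\left(V,b \right)} = b + 2 V$
$\left(f{\left(-613 \right)} + 84774\right) \left(v + D{\left(-596,I{\left(11 \right)} \right)}\right) = \left(-613 + 84774\right) \left(61090 + \left(11 + 2 \left(-596\right)\right)\right) = 84161 \left(61090 + \left(11 - 1192\right)\right) = 84161 \left(61090 - 1181\right) = 84161 \cdot 59909 = 5042001349$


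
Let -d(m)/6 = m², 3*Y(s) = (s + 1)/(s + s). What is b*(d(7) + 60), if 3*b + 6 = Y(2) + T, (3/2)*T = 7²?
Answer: -4199/2 ≈ -2099.5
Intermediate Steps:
Y(s) = (1 + s)/(6*s) (Y(s) = ((s + 1)/(s + s))/3 = ((1 + s)/((2*s)))/3 = ((1 + s)*(1/(2*s)))/3 = ((1 + s)/(2*s))/3 = (1 + s)/(6*s))
T = 98/3 (T = (⅔)*7² = (⅔)*49 = 98/3 ≈ 32.667)
d(m) = -6*m²
b = 323/36 (b = -2 + ((⅙)*(1 + 2)/2 + 98/3)/3 = -2 + ((⅙)*(½)*3 + 98/3)/3 = -2 + (¼ + 98/3)/3 = -2 + (⅓)*(395/12) = -2 + 395/36 = 323/36 ≈ 8.9722)
b*(d(7) + 60) = 323*(-6*7² + 60)/36 = 323*(-6*49 + 60)/36 = 323*(-294 + 60)/36 = (323/36)*(-234) = -4199/2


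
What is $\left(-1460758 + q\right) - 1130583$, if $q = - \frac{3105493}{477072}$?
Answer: $- \frac{1236259339045}{477072} \approx -2.5913 \cdot 10^{6}$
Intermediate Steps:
$q = - \frac{3105493}{477072}$ ($q = \left(-3105493\right) \frac{1}{477072} = - \frac{3105493}{477072} \approx -6.5095$)
$\left(-1460758 + q\right) - 1130583 = \left(-1460758 - \frac{3105493}{477072}\right) - 1130583 = - \frac{696889846069}{477072} - 1130583 = - \frac{1236259339045}{477072}$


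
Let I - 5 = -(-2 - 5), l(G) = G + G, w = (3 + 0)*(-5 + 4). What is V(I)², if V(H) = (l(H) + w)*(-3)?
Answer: 3969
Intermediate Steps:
w = -3 (w = 3*(-1) = -3)
l(G) = 2*G
I = 12 (I = 5 - (-2 - 5) = 5 - 1*(-7) = 5 + 7 = 12)
V(H) = 9 - 6*H (V(H) = (2*H - 3)*(-3) = (-3 + 2*H)*(-3) = 9 - 6*H)
V(I)² = (9 - 6*12)² = (9 - 72)² = (-63)² = 3969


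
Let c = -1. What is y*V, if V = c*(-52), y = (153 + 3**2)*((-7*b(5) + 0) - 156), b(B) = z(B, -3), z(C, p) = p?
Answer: -1137240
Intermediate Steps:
b(B) = -3
y = -21870 (y = (153 + 3**2)*((-7*(-3) + 0) - 156) = (153 + 9)*((21 + 0) - 156) = 162*(21 - 156) = 162*(-135) = -21870)
V = 52 (V = -1*(-52) = 52)
y*V = -21870*52 = -1137240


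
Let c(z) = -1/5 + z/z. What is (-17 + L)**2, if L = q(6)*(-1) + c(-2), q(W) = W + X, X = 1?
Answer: 13456/25 ≈ 538.24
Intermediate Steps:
q(W) = 1 + W (q(W) = W + 1 = 1 + W)
c(z) = 4/5 (c(z) = -1*1/5 + 1 = -1/5 + 1 = 4/5)
L = -31/5 (L = (1 + 6)*(-1) + 4/5 = 7*(-1) + 4/5 = -7 + 4/5 = -31/5 ≈ -6.2000)
(-17 + L)**2 = (-17 - 31/5)**2 = (-116/5)**2 = 13456/25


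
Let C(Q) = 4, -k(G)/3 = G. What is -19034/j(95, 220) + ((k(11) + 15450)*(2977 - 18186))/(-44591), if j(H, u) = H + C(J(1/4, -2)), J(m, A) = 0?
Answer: 22364493053/4414509 ≈ 5066.1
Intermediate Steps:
k(G) = -3*G
j(H, u) = 4 + H (j(H, u) = H + 4 = 4 + H)
-19034/j(95, 220) + ((k(11) + 15450)*(2977 - 18186))/(-44591) = -19034/(4 + 95) + ((-3*11 + 15450)*(2977 - 18186))/(-44591) = -19034/99 + ((-33 + 15450)*(-15209))*(-1/44591) = -19034*1/99 + (15417*(-15209))*(-1/44591) = -19034/99 - 234477153*(-1/44591) = -19034/99 + 234477153/44591 = 22364493053/4414509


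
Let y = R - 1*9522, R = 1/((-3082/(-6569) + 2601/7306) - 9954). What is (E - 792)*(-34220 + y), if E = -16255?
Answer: 356194459814723698788/477683853695 ≈ 7.4567e+8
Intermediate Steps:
R = -47993114/477683853695 (R = 1/((-3082*(-1/6569) + 2601*(1/7306)) - 9954) = 1/((3082/6569 + 2601/7306) - 9954) = 1/(39603061/47993114 - 9954) = 1/(-477683853695/47993114) = -47993114/477683853695 ≈ -0.00010047)
y = -4548505702876904/477683853695 (y = -47993114/477683853695 - 1*9522 = -47993114/477683853695 - 9522 = -4548505702876904/477683853695 ≈ -9522.0)
(E - 792)*(-34220 + y) = (-16255 - 792)*(-34220 - 4548505702876904/477683853695) = -17047*(-20894847176319804/477683853695) = 356194459814723698788/477683853695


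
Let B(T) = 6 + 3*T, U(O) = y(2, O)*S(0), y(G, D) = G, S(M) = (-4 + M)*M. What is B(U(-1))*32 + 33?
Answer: 225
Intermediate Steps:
S(M) = M*(-4 + M)
U(O) = 0 (U(O) = 2*(0*(-4 + 0)) = 2*(0*(-4)) = 2*0 = 0)
B(U(-1))*32 + 33 = (6 + 3*0)*32 + 33 = (6 + 0)*32 + 33 = 6*32 + 33 = 192 + 33 = 225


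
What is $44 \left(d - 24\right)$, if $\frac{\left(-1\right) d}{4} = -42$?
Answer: $6336$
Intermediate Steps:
$d = 168$ ($d = \left(-4\right) \left(-42\right) = 168$)
$44 \left(d - 24\right) = 44 \left(168 - 24\right) = 44 \cdot 144 = 6336$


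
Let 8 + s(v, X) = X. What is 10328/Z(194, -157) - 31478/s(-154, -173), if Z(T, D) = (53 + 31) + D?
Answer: 428526/13213 ≈ 32.432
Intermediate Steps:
Z(T, D) = 84 + D
s(v, X) = -8 + X
10328/Z(194, -157) - 31478/s(-154, -173) = 10328/(84 - 157) - 31478/(-8 - 173) = 10328/(-73) - 31478/(-181) = 10328*(-1/73) - 31478*(-1/181) = -10328/73 + 31478/181 = 428526/13213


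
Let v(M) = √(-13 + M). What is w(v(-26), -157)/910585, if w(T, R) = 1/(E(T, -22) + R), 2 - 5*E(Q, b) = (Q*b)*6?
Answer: -29/8718851375 - 44*I*√39/78469662375 ≈ -3.3261e-9 - 3.5017e-9*I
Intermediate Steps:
E(Q, b) = ⅖ - 6*Q*b/5 (E(Q, b) = ⅖ - Q*b*6/5 = ⅖ - 6*Q*b/5)
w(T, R) = 1/(⅖ + R + 132*T/5) (w(T, R) = 1/((⅖ - 6/5*T*(-22)) + R) = 1/((⅖ + 132*T/5) + R) = 1/(⅖ + R + 132*T/5))
w(v(-26), -157)/910585 = (5/(2 + 5*(-157) + 132*√(-13 - 26)))/910585 = (5/(2 - 785 + 132*√(-39)))*(1/910585) = (5/(2 - 785 + 132*(I*√39)))*(1/910585) = (5/(2 - 785 + 132*I*√39))*(1/910585) = (5/(-783 + 132*I*√39))*(1/910585) = 1/(182117*(-783 + 132*I*√39))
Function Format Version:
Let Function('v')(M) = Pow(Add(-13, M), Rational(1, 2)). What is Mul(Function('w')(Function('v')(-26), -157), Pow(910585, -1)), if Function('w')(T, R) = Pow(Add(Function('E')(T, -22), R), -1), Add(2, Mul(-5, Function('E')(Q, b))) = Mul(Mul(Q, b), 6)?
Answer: Add(Rational(-29, 8718851375), Mul(Rational(-44, 78469662375), I, Pow(39, Rational(1, 2)))) ≈ Add(-3.3261e-9, Mul(-3.5017e-9, I))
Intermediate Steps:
Function('E')(Q, b) = Add(Rational(2, 5), Mul(Rational(-6, 5), Q, b)) (Function('E')(Q, b) = Add(Rational(2, 5), Mul(Rational(-1, 5), Mul(Mul(Q, b), 6))) = Add(Rational(2, 5), Mul(Rational(-1, 5), Mul(6, Q, b))) = Add(Rational(2, 5), Mul(Rational(-6, 5), Q, b)))
Function('w')(T, R) = Pow(Add(Rational(2, 5), R, Mul(Rational(132, 5), T)), -1) (Function('w')(T, R) = Pow(Add(Add(Rational(2, 5), Mul(Rational(-6, 5), T, -22)), R), -1) = Pow(Add(Add(Rational(2, 5), Mul(Rational(132, 5), T)), R), -1) = Pow(Add(Rational(2, 5), R, Mul(Rational(132, 5), T)), -1))
Mul(Function('w')(Function('v')(-26), -157), Pow(910585, -1)) = Mul(Mul(5, Pow(Add(2, Mul(5, -157), Mul(132, Pow(Add(-13, -26), Rational(1, 2)))), -1)), Pow(910585, -1)) = Mul(Mul(5, Pow(Add(2, -785, Mul(132, Pow(-39, Rational(1, 2)))), -1)), Rational(1, 910585)) = Mul(Mul(5, Pow(Add(2, -785, Mul(132, Mul(I, Pow(39, Rational(1, 2))))), -1)), Rational(1, 910585)) = Mul(Mul(5, Pow(Add(2, -785, Mul(132, I, Pow(39, Rational(1, 2)))), -1)), Rational(1, 910585)) = Mul(Mul(5, Pow(Add(-783, Mul(132, I, Pow(39, Rational(1, 2)))), -1)), Rational(1, 910585)) = Mul(Rational(1, 182117), Pow(Add(-783, Mul(132, I, Pow(39, Rational(1, 2)))), -1))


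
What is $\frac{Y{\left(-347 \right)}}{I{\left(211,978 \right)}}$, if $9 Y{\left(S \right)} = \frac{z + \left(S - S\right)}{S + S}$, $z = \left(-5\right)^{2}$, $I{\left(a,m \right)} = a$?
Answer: $- \frac{25}{1317906} \approx -1.8969 \cdot 10^{-5}$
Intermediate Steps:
$z = 25$
$Y{\left(S \right)} = \frac{25}{18 S}$ ($Y{\left(S \right)} = \frac{\left(25 + \left(S - S\right)\right) \frac{1}{S + S}}{9} = \frac{\left(25 + 0\right) \frac{1}{2 S}}{9} = \frac{25 \frac{1}{2 S}}{9} = \frac{\frac{25}{2} \frac{1}{S}}{9} = \frac{25}{18 S}$)
$\frac{Y{\left(-347 \right)}}{I{\left(211,978 \right)}} = \frac{\frac{25}{18} \frac{1}{-347}}{211} = \frac{25}{18} \left(- \frac{1}{347}\right) \frac{1}{211} = \left(- \frac{25}{6246}\right) \frac{1}{211} = - \frac{25}{1317906}$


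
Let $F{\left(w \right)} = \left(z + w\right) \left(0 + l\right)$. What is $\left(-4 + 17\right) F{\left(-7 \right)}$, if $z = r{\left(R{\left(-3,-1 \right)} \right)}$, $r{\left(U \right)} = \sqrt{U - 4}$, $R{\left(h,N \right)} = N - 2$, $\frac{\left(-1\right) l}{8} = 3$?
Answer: $2184 - 312 i \sqrt{7} \approx 2184.0 - 825.47 i$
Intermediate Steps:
$l = -24$ ($l = \left(-8\right) 3 = -24$)
$R{\left(h,N \right)} = -2 + N$
$r{\left(U \right)} = \sqrt{-4 + U}$
$z = i \sqrt{7}$ ($z = \sqrt{-4 - 3} = \sqrt{-7} = i \sqrt{7} \approx 2.6458 i$)
$F{\left(w \right)} = - 24 w - 24 i \sqrt{7}$ ($F{\left(w \right)} = \left(i \sqrt{7} + w\right) \left(0 - 24\right) = \left(w + i \sqrt{7}\right) \left(-24\right) = - 24 w - 24 i \sqrt{7}$)
$\left(-4 + 17\right) F{\left(-7 \right)} = \left(-4 + 17\right) \left(\left(-24\right) \left(-7\right) - 24 i \sqrt{7}\right) = 13 \left(168 - 24 i \sqrt{7}\right) = 2184 - 312 i \sqrt{7}$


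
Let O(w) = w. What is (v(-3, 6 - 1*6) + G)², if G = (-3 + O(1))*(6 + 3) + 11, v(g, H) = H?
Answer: 49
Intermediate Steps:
G = -7 (G = (-3 + 1)*(6 + 3) + 11 = -2*9 + 11 = -18 + 11 = -7)
(v(-3, 6 - 1*6) + G)² = ((6 - 1*6) - 7)² = ((6 - 6) - 7)² = (0 - 7)² = (-7)² = 49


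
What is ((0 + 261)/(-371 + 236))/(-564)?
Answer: 29/8460 ≈ 0.0034279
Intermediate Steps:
((0 + 261)/(-371 + 236))/(-564) = (261/(-135))*(-1/564) = (261*(-1/135))*(-1/564) = -29/15*(-1/564) = 29/8460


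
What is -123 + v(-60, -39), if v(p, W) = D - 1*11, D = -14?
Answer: -148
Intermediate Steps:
v(p, W) = -25 (v(p, W) = -14 - 1*11 = -14 - 11 = -25)
-123 + v(-60, -39) = -123 - 25 = -148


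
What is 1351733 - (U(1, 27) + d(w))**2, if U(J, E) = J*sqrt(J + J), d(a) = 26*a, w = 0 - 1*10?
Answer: 1284131 + 520*sqrt(2) ≈ 1.2849e+6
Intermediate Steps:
w = -10 (w = 0 - 10 = -10)
U(J, E) = sqrt(2)*J**(3/2) (U(J, E) = J*sqrt(2*J) = J*(sqrt(2)*sqrt(J)) = sqrt(2)*J**(3/2))
1351733 - (U(1, 27) + d(w))**2 = 1351733 - (sqrt(2)*1**(3/2) + 26*(-10))**2 = 1351733 - (sqrt(2)*1 - 260)**2 = 1351733 - (sqrt(2) - 260)**2 = 1351733 - (-260 + sqrt(2))**2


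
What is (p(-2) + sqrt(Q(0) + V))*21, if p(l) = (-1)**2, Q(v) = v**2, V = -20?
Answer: 21 + 42*I*sqrt(5) ≈ 21.0 + 93.915*I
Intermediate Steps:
p(l) = 1
(p(-2) + sqrt(Q(0) + V))*21 = (1 + sqrt(0**2 - 20))*21 = (1 + sqrt(0 - 20))*21 = (1 + sqrt(-20))*21 = (1 + 2*I*sqrt(5))*21 = 21 + 42*I*sqrt(5)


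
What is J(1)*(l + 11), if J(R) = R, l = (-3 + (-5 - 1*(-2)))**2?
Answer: 47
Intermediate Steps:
l = 36 (l = (-3 + (-5 + 2))**2 = (-3 - 3)**2 = (-6)**2 = 36)
J(1)*(l + 11) = 1*(36 + 11) = 1*47 = 47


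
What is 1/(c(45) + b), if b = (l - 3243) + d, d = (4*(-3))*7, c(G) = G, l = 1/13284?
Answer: -13284/43598087 ≈ -0.00030469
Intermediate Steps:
l = 1/13284 ≈ 7.5279e-5
d = -84 (d = -12*7 = -84)
b = -44195867/13284 (b = (1/13284 - 3243) - 84 = -43080011/13284 - 84 = -44195867/13284 ≈ -3327.0)
1/(c(45) + b) = 1/(45 - 44195867/13284) = 1/(-43598087/13284) = -13284/43598087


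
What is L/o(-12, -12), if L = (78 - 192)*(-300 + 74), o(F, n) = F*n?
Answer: 2147/12 ≈ 178.92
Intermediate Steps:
L = 25764 (L = -114*(-226) = 25764)
L/o(-12, -12) = 25764/((-12*(-12))) = 25764/144 = 25764*(1/144) = 2147/12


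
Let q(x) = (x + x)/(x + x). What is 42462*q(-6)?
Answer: 42462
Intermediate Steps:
q(x) = 1 (q(x) = (2*x)/((2*x)) = (2*x)*(1/(2*x)) = 1)
42462*q(-6) = 42462*1 = 42462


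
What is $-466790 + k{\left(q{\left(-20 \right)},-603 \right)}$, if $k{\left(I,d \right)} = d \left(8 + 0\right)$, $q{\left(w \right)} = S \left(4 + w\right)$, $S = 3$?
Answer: $-471614$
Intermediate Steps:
$q{\left(w \right)} = 12 + 3 w$ ($q{\left(w \right)} = 3 \left(4 + w\right) = 12 + 3 w$)
$k{\left(I,d \right)} = 8 d$ ($k{\left(I,d \right)} = d 8 = 8 d$)
$-466790 + k{\left(q{\left(-20 \right)},-603 \right)} = -466790 + 8 \left(-603\right) = -466790 - 4824 = -471614$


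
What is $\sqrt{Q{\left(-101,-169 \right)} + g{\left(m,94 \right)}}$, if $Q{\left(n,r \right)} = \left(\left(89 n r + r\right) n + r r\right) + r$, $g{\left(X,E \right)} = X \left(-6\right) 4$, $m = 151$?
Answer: $2 i \sqrt{38347851} \approx 12385.0 i$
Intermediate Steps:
$g{\left(X,E \right)} = - 24 X$ ($g{\left(X,E \right)} = - 6 X 4 = - 24 X$)
$Q{\left(n,r \right)} = r + r^{2} + n \left(r + 89 n r\right)$ ($Q{\left(n,r \right)} = \left(\left(89 n r + r\right) n + r^{2}\right) + r = \left(\left(r + 89 n r\right) n + r^{2}\right) + r = \left(n \left(r + 89 n r\right) + r^{2}\right) + r = \left(r^{2} + n \left(r + 89 n r\right)\right) + r = r + r^{2} + n \left(r + 89 n r\right)$)
$\sqrt{Q{\left(-101,-169 \right)} + g{\left(m,94 \right)}} = \sqrt{- 169 \left(1 - 101 - 169 + 89 \left(-101\right)^{2}\right) - 3624} = \sqrt{- 169 \left(1 - 101 - 169 + 89 \cdot 10201\right) - 3624} = \sqrt{- 169 \left(1 - 101 - 169 + 907889\right) - 3624} = \sqrt{\left(-169\right) 907620 - 3624} = \sqrt{-153387780 - 3624} = \sqrt{-153391404} = 2 i \sqrt{38347851}$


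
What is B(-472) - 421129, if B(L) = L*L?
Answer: -198345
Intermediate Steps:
B(L) = L²
B(-472) - 421129 = (-472)² - 421129 = 222784 - 421129 = -198345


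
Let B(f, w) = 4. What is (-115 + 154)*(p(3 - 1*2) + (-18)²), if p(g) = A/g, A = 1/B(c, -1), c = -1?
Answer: 50583/4 ≈ 12646.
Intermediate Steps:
A = ¼ (A = 1/4 = ¼ ≈ 0.25000)
p(g) = 1/(4*g)
(-115 + 154)*(p(3 - 1*2) + (-18)²) = (-115 + 154)*(1/(4*(3 - 1*2)) + (-18)²) = 39*(1/(4*(3 - 2)) + 324) = 39*((¼)/1 + 324) = 39*((¼)*1 + 324) = 39*(¼ + 324) = 39*(1297/4) = 50583/4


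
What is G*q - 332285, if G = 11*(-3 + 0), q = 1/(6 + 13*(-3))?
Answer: -332284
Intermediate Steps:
q = -1/33 (q = 1/(6 - 39) = 1/(-33) = -1/33 ≈ -0.030303)
G = -33 (G = 11*(-3) = -33)
G*q - 332285 = -33*(-1/33) - 332285 = 1 - 332285 = -332284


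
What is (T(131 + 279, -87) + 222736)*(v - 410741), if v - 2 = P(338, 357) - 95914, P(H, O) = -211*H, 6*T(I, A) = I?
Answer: -128774443341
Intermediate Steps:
T(I, A) = I/6
v = -167230 (v = 2 + (-211*338 - 95914) = 2 + (-71318 - 95914) = 2 - 167232 = -167230)
(T(131 + 279, -87) + 222736)*(v - 410741) = ((131 + 279)/6 + 222736)*(-167230 - 410741) = ((⅙)*410 + 222736)*(-577971) = (205/3 + 222736)*(-577971) = (668413/3)*(-577971) = -128774443341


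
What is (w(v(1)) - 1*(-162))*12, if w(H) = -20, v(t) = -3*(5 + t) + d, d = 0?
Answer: 1704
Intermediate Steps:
v(t) = -15 - 3*t (v(t) = -3*(5 + t) + 0 = (-15 - 3*t) + 0 = -15 - 3*t)
(w(v(1)) - 1*(-162))*12 = (-20 - 1*(-162))*12 = (-20 + 162)*12 = 142*12 = 1704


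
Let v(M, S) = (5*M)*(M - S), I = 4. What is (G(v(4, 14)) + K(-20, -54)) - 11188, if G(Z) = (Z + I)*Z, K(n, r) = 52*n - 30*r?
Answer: 28592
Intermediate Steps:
K(n, r) = -30*r + 52*n
v(M, S) = 5*M*(M - S)
G(Z) = Z*(4 + Z) (G(Z) = (Z + 4)*Z = (4 + Z)*Z = Z*(4 + Z))
(G(v(4, 14)) + K(-20, -54)) - 11188 = ((5*4*(4 - 1*14))*(4 + 5*4*(4 - 1*14)) + (-30*(-54) + 52*(-20))) - 11188 = ((5*4*(4 - 14))*(4 + 5*4*(4 - 14)) + (1620 - 1040)) - 11188 = ((5*4*(-10))*(4 + 5*4*(-10)) + 580) - 11188 = (-200*(4 - 200) + 580) - 11188 = (-200*(-196) + 580) - 11188 = (39200 + 580) - 11188 = 39780 - 11188 = 28592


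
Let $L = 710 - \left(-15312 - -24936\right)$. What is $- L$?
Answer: $8914$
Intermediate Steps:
$L = -8914$ ($L = 710 - \left(-15312 + 24936\right) = 710 - 9624 = -8914$)
$- L = \left(-1\right) \left(-8914\right) = 8914$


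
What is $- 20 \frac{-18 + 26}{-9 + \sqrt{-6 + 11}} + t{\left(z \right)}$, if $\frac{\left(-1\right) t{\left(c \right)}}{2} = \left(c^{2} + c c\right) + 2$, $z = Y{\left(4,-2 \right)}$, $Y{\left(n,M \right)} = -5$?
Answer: $- \frac{1616}{19} + \frac{40 \sqrt{5}}{19} \approx -80.345$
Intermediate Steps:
$z = -5$
$t{\left(c \right)} = -4 - 4 c^{2}$ ($t{\left(c \right)} = - 2 \left(\left(c^{2} + c c\right) + 2\right) = - 2 \left(\left(c^{2} + c^{2}\right) + 2\right) = - 2 \left(2 c^{2} + 2\right) = - 2 \left(2 + 2 c^{2}\right) = -4 - 4 c^{2}$)
$- 20 \frac{-18 + 26}{-9 + \sqrt{-6 + 11}} + t{\left(z \right)} = - 20 \frac{-18 + 26}{-9 + \sqrt{-6 + 11}} - \left(4 + 4 \left(-5\right)^{2}\right) = - 20 \frac{8}{-9 + \sqrt{5}} - 104 = - \frac{160}{-9 + \sqrt{5}} - 104 = -104 - \frac{160}{-9 + \sqrt{5}}$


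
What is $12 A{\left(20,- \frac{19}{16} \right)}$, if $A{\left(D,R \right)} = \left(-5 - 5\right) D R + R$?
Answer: $\frac{11343}{4} \approx 2835.8$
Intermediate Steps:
$A{\left(D,R \right)} = R - 10 D R$ ($A{\left(D,R \right)} = - 10 D R + R = R - 10 D R$)
$12 A{\left(20,- \frac{19}{16} \right)} = 12 - \frac{19}{16} \left(1 - 200\right) = 12 \left(-19\right) \frac{1}{16} \left(1 - 200\right) = 12 \left(\left(- \frac{19}{16}\right) \left(-199\right)\right) = 12 \cdot \frac{3781}{16} = \frac{11343}{4}$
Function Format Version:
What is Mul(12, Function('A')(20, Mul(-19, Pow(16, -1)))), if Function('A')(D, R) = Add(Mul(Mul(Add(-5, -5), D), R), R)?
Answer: Rational(11343, 4) ≈ 2835.8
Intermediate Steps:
Function('A')(D, R) = Add(R, Mul(-10, D, R)) (Function('A')(D, R) = Add(Mul(Mul(-10, D), R), R) = Add(Mul(-10, D, R), R) = Add(R, Mul(-10, D, R)))
Mul(12, Function('A')(20, Mul(-19, Pow(16, -1)))) = Mul(12, Mul(Mul(-19, Pow(16, -1)), Add(1, Mul(-10, 20)))) = Mul(12, Mul(Mul(-19, Rational(1, 16)), Add(1, -200))) = Mul(12, Mul(Rational(-19, 16), -199)) = Mul(12, Rational(3781, 16)) = Rational(11343, 4)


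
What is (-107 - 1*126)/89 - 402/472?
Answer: -72877/21004 ≈ -3.4697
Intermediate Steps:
(-107 - 1*126)/89 - 402/472 = (-107 - 126)*(1/89) - 402*1/472 = -233*1/89 - 201/236 = -233/89 - 201/236 = -72877/21004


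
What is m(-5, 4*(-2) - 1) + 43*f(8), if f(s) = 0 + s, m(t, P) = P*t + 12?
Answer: 401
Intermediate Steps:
m(t, P) = 12 + P*t
f(s) = s
m(-5, 4*(-2) - 1) + 43*f(8) = (12 + (4*(-2) - 1)*(-5)) + 43*8 = (12 + (-8 - 1)*(-5)) + 344 = (12 - 9*(-5)) + 344 = (12 + 45) + 344 = 57 + 344 = 401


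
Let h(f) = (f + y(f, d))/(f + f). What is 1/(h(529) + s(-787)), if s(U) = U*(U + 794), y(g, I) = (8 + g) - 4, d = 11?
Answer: -529/2913730 ≈ -0.00018155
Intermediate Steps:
y(g, I) = 4 + g
s(U) = U*(794 + U)
h(f) = (4 + 2*f)/(2*f) (h(f) = (f + (4 + f))/(f + f) = (4 + 2*f)/((2*f)) = (4 + 2*f)*(1/(2*f)) = (4 + 2*f)/(2*f))
1/(h(529) + s(-787)) = 1/((2 + 529)/529 - 787*(794 - 787)) = 1/((1/529)*531 - 787*7) = 1/(531/529 - 5509) = 1/(-2913730/529) = -529/2913730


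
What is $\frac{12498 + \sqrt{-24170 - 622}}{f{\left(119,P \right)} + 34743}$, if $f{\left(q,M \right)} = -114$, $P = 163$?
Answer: $\frac{4166}{11543} + \frac{2 i \sqrt{6198}}{34629} \approx 0.36091 + 0.0045469 i$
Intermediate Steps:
$\frac{12498 + \sqrt{-24170 - 622}}{f{\left(119,P \right)} + 34743} = \frac{12498 + \sqrt{-24170 - 622}}{-114 + 34743} = \frac{12498 + \sqrt{-24792}}{34629} = \left(12498 + 2 i \sqrt{6198}\right) \frac{1}{34629} = \frac{4166}{11543} + \frac{2 i \sqrt{6198}}{34629}$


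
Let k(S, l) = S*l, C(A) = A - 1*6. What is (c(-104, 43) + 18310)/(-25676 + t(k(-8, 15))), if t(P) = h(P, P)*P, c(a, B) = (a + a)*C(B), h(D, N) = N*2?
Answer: 5307/1562 ≈ 3.3976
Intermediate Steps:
C(A) = -6 + A (C(A) = A - 6 = -6 + A)
h(D, N) = 2*N
c(a, B) = 2*a*(-6 + B) (c(a, B) = (a + a)*(-6 + B) = (2*a)*(-6 + B) = 2*a*(-6 + B))
t(P) = 2*P² (t(P) = (2*P)*P = 2*P²)
(c(-104, 43) + 18310)/(-25676 + t(k(-8, 15))) = (2*(-104)*(-6 + 43) + 18310)/(-25676 + 2*(-8*15)²) = (2*(-104)*37 + 18310)/(-25676 + 2*(-120)²) = (-7696 + 18310)/(-25676 + 2*14400) = 10614/(-25676 + 28800) = 10614/3124 = 10614*(1/3124) = 5307/1562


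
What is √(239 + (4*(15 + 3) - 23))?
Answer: 12*√2 ≈ 16.971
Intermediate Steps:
√(239 + (4*(15 + 3) - 23)) = √(239 + (4*18 - 23)) = √(239 + (72 - 23)) = √(239 + 49) = √288 = 12*√2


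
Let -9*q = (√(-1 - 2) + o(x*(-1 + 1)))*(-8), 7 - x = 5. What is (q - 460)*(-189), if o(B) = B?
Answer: 86940 - 168*I*√3 ≈ 86940.0 - 290.98*I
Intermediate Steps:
x = 2 (x = 7 - 1*5 = 7 - 5 = 2)
q = 8*I*√3/9 (q = -(√(-1 - 2) + 2*(-1 + 1))*(-8)/9 = -(√(-3) + 2*0)*(-8)/9 = -(I*√3 + 0)*(-8)/9 = -I*√3*(-8)/9 = -(-8)*I*√3/9 = 8*I*√3/9 ≈ 1.5396*I)
(q - 460)*(-189) = (8*I*√3/9 - 460)*(-189) = (-460 + 8*I*√3/9)*(-189) = 86940 - 168*I*√3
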